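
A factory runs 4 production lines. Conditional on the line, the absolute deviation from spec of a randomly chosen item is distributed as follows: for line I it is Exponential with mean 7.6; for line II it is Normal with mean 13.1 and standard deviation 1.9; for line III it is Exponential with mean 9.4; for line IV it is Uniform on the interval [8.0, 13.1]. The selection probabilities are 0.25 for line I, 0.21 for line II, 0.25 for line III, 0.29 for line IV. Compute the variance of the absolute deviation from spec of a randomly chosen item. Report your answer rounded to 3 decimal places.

41.549

Per component, I: μ=7.6, E[X²]=115.52; II: μ=13.1, E[X²]=175.22; III: μ=9.4, E[X²]=176.72; IV: μ=10.55, E[X²]=113.47.
E[X] = 0.25·7.6 + 0.21·13.1 + 0.25·9.4 + 0.29·10.55 = 10.0605.
E[X²] = 0.25·115.52 + 0.21·175.22 + 0.25·176.72 + 0.29·113.47 = 142.763.
Var(X) = E[X²] − (E[X])² = 142.763 − 101.214 = 41.5488.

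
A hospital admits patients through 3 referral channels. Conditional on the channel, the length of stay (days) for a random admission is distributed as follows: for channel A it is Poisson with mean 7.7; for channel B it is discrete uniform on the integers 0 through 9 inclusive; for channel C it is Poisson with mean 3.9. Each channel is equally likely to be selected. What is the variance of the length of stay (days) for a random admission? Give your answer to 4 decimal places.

9.3989

Per component, A: μ=7.7, E[X²]=66.99; B: μ=4.5, E[X²]=28.5; C: μ=3.9, E[X²]=19.11.
E[X] = 0.333333·7.7 + 0.333333·4.5 + 0.333333·3.9 = 5.36667.
E[X²] = 0.333333·66.99 + 0.333333·28.5 + 0.333333·19.11 = 38.2.
Var(X) = E[X²] − (E[X])² = 38.2 − 28.8011 = 9.39889.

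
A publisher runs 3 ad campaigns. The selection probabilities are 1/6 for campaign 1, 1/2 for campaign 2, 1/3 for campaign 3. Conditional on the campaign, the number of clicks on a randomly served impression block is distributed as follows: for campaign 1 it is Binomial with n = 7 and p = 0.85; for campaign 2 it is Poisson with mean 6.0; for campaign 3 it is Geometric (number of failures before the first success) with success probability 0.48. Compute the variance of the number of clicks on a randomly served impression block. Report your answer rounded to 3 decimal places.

9.246

Per component, 1: μ=5.95, E[X²]=36.295; 2: μ=6, E[X²]=42; 3: μ=1.08333, E[X²]=3.43056.
E[X] = 0.166667·5.95 + 0.5·6 + 0.333333·1.08333 = 4.35278.
E[X²] = 0.166667·36.295 + 0.5·42 + 0.333333·3.43056 = 28.1927.
Var(X) = E[X²] − (E[X])² = 28.1927 − 18.9467 = 9.24601.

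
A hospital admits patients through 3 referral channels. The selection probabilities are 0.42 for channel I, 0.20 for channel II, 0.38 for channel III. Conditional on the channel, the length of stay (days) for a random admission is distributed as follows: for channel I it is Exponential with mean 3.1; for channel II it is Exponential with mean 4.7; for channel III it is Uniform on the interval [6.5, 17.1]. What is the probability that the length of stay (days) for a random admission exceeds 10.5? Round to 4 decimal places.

0.2722

Conditional on each channel, P(X > 10.5): I: 0.0338067; II: 0.107095; III: 0.622642.
By total probability, P(X > 10.5) = 0.42·0.0338067 + 0.2·0.107095 + 0.38·0.622642 = 0.272222.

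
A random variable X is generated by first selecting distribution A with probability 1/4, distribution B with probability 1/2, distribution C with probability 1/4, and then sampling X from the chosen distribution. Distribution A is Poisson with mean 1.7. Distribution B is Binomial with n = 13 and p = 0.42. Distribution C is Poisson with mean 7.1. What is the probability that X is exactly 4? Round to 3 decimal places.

0.120

Conditional on each component, P(X = 4): A: 0.0635746; B: 0.165255; C: 0.0873638.
By total probability, P(X = 4) = 0.25·0.0635746 + 0.5·0.165255 + 0.25·0.0873638 = 0.120362.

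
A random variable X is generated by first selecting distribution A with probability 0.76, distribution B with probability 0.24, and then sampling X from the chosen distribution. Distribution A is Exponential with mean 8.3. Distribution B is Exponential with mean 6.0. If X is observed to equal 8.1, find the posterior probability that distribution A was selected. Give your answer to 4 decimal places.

0.7689

Likelihoods f(8.1 | ·): A: 0.0454038; B: 0.0432067.
Posterior ∝ prior × likelihood. Numerator for A: 0.76·0.0454038 = 0.0345069.
Normalizing constant: 0.76·0.0454038 + 0.24·0.0432067 = 0.0448765.
P(A | observation) = 0.0345069 / 0.0448765 = 0.76893.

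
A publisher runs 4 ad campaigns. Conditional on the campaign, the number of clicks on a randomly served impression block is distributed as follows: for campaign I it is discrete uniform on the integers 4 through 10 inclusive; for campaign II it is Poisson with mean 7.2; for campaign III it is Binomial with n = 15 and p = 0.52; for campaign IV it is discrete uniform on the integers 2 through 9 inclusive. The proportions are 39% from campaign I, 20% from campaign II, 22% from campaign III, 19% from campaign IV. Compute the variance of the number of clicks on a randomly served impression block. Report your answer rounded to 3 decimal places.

Per component, I: μ=7, E[X²]=53; II: μ=7.2, E[X²]=59.04; III: μ=7.8, E[X²]=64.584; IV: μ=5.5, E[X²]=35.5.
E[X] = 0.39·7 + 0.2·7.2 + 0.22·7.8 + 0.19·5.5 = 6.931.
E[X²] = 0.39·53 + 0.2·59.04 + 0.22·64.584 + 0.19·35.5 = 53.4315.
Var(X) = E[X²] − (E[X])² = 53.4315 − 48.0388 = 5.39272.

5.393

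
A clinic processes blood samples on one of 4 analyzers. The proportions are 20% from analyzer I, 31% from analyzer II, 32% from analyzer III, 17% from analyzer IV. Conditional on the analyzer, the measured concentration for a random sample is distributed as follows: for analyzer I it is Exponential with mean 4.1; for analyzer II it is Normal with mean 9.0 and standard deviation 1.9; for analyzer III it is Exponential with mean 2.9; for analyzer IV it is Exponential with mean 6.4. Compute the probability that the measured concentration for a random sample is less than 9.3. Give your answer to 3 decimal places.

0.791

Conditional on each analyzer, P(X < 9.3): I: 0.896511; II: 0.56273; III: 0.959518; IV: 0.766162.
By total probability, P(X < 9.3) = 0.2·0.896511 + 0.31·0.56273 + 0.32·0.959518 + 0.17·0.766162 = 0.791042.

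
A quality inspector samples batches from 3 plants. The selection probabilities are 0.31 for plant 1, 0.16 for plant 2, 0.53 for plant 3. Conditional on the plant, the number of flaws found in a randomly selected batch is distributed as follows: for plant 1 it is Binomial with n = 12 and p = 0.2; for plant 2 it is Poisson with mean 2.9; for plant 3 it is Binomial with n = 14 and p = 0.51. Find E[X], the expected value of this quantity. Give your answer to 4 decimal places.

4.9922

Component means — 1: 2.4; 2: 2.9; 3: 7.14.
E[X] = 0.31·2.4 + 0.16·2.9 + 0.53·7.14 = 4.9922.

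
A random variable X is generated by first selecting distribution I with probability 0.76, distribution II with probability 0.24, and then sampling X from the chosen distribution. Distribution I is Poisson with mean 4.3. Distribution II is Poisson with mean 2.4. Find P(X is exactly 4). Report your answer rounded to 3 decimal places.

Conditional on each component, P(X = 4): I: 0.193284; II: 0.125408.
By total probability, P(X = 4) = 0.76·0.193284 + 0.24·0.125408 = 0.176994.

0.177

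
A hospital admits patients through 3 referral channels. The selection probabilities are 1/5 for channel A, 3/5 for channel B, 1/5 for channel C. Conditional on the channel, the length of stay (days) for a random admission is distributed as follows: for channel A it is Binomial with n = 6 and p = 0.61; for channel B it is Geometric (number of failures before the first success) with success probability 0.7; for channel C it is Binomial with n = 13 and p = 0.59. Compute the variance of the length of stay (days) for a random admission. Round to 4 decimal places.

9.4706

Per component, A: μ=3.66, E[X²]=14.823; B: μ=0.428571, E[X²]=0.795918; C: μ=7.67, E[X²]=61.9736.
E[X] = 0.2·3.66 + 0.6·0.428571 + 0.2·7.67 = 2.52314.
E[X²] = 0.2·14.823 + 0.6·0.795918 + 0.2·61.9736 = 15.8369.
Var(X) = E[X²] − (E[X])² = 15.8369 − 6.36625 = 9.47062.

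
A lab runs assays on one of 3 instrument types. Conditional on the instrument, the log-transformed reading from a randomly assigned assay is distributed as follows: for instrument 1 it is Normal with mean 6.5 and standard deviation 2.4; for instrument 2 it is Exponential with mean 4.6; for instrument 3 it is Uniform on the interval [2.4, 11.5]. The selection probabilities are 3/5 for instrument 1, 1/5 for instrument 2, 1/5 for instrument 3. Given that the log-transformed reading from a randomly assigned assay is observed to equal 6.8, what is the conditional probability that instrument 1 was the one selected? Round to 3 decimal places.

0.756

Likelihoods f(6.8 | ·): 1: 0.164932; 2: 0.0495726; 3: 0.10989.
Posterior ∝ prior × likelihood. Numerator for 1: 0.6·0.164932 = 0.0989594.
Normalizing constant: 0.6·0.164932 + 0.2·0.0495726 + 0.2·0.10989 = 0.130852.
P(1 | observation) = 0.0989594 / 0.130852 = 0.75627.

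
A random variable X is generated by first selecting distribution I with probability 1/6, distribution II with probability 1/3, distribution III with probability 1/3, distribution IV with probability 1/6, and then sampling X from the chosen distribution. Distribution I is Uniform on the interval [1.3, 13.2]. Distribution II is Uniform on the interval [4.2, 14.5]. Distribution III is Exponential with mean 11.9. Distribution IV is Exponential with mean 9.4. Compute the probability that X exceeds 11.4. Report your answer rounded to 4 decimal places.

Conditional on each component, P(X > 11.4): I: 0.151261; II: 0.300971; III: 0.383666; IV: 0.297374.
By total probability, P(X > 11.4) = 0.166667·0.151261 + 0.333333·0.300971 + 0.333333·0.383666 + 0.166667·0.297374 = 0.302985.

0.3030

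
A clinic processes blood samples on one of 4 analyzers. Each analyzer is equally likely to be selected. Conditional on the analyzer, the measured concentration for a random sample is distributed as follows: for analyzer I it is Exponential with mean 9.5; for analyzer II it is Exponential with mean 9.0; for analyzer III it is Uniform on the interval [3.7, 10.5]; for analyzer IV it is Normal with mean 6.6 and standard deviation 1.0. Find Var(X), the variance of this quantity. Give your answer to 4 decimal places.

45.5283

Per component, I: μ=9.5, E[X²]=180.5; II: μ=9, E[X²]=162; III: μ=7.1, E[X²]=54.2633; IV: μ=6.6, E[X²]=44.56.
E[X] = 0.25·9.5 + 0.25·9 + 0.25·7.1 + 0.25·6.6 = 8.05.
E[X²] = 0.25·180.5 + 0.25·162 + 0.25·54.2633 + 0.25·44.56 = 110.331.
Var(X) = E[X²] − (E[X])² = 110.331 − 64.8025 = 45.5283.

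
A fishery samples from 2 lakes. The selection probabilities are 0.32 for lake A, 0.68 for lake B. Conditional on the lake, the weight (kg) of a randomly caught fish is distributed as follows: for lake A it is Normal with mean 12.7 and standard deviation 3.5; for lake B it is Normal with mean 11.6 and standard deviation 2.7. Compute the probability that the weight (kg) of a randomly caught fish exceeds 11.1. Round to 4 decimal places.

Conditional on each lake, P(X > 11.1): A: 0.676216; B: 0.573458.
By total probability, P(X > 11.1) = 0.32·0.676216 + 0.68·0.573458 = 0.606341.

0.6063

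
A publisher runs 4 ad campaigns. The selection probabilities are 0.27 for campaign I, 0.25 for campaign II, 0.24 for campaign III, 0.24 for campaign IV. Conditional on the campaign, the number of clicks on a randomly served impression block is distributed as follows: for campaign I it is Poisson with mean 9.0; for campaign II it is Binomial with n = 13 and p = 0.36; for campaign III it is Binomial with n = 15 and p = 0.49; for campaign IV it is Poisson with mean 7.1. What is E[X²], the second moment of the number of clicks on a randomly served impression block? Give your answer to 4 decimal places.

For each component E[X²] = Var + (mean)², giving I: 90; II: 24.8976; III: 57.771; IV: 57.51.
Overall E[X²] = 0.27·90 + 0.25·24.8976 + 0.24·57.771 + 0.24·57.51 = 58.1918.

58.1918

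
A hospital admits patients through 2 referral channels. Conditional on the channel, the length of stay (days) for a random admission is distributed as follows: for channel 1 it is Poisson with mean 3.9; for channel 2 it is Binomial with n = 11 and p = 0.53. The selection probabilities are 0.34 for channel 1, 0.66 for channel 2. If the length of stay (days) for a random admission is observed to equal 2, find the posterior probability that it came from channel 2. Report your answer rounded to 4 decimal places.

0.1790

Likelihoods P(X=2 | ·): 1: 0.15394; 2: 0.01729.
Posterior ∝ prior × likelihood. Numerator for 2: 0.66·0.01729 = 0.0114114.
Normalizing constant: 0.34·0.15394 + 0.66·0.01729 = 0.0637509.
P(2 | observation) = 0.0114114 / 0.0637509 = 0.179.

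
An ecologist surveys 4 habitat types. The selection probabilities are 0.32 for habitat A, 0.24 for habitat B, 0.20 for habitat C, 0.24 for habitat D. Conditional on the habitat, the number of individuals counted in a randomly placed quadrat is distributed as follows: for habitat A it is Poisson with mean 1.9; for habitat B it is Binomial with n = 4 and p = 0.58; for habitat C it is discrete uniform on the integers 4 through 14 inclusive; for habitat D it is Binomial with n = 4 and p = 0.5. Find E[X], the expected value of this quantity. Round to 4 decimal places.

Component means — A: 1.9; B: 2.32; C: 9; D: 2.
E[X] = 0.32·1.9 + 0.24·2.32 + 0.2·9 + 0.24·2 = 3.4448.

3.4448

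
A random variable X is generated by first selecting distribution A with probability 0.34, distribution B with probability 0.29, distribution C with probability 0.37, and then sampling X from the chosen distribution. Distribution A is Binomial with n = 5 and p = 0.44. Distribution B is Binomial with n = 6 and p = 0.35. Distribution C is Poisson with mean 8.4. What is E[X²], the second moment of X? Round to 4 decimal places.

32.9544

For each component E[X²] = Var + (mean)², giving A: 6.072; B: 5.775; C: 78.96.
Overall E[X²] = 0.34·6.072 + 0.29·5.775 + 0.37·78.96 = 32.9544.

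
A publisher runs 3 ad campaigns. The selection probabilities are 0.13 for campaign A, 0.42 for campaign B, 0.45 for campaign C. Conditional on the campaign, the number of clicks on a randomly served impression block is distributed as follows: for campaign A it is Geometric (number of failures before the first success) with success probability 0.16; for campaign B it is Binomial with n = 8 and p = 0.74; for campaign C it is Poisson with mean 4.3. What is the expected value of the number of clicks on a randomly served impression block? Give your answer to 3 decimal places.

Component means — A: 5.25; B: 5.92; C: 4.3.
E[X] = 0.13·5.25 + 0.42·5.92 + 0.45·4.3 = 5.1039.

5.104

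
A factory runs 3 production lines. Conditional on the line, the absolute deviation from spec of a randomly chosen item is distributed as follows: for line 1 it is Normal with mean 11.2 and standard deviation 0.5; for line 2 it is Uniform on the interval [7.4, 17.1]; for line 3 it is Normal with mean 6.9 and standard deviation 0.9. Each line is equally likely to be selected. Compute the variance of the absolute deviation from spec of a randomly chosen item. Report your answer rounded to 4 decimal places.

8.3242

Per component, 1: μ=11.2, E[X²]=125.69; 2: μ=12.25, E[X²]=157.903; 3: μ=6.9, E[X²]=48.42.
E[X] = 0.333333·11.2 + 0.333333·12.25 + 0.333333·6.9 = 10.1167.
E[X²] = 0.333333·125.69 + 0.333333·157.903 + 0.333333·48.42 = 110.671.
Var(X) = E[X²] − (E[X])² = 110.671 − 102.347 = 8.32417.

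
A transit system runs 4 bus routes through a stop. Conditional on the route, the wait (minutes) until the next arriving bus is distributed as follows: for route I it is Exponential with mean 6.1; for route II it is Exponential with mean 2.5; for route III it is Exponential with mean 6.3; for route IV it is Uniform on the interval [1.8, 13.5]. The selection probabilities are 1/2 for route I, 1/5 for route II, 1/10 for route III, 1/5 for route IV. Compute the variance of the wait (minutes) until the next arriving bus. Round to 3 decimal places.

29.030

Per component, I: μ=6.1, E[X²]=74.42; II: μ=2.5, E[X²]=12.5; III: μ=6.3, E[X²]=79.38; IV: μ=7.65, E[X²]=69.93.
E[X] = 0.5·6.1 + 0.2·2.5 + 0.1·6.3 + 0.2·7.65 = 5.71.
E[X²] = 0.5·74.42 + 0.2·12.5 + 0.1·79.38 + 0.2·69.93 = 61.634.
Var(X) = E[X²] − (E[X])² = 61.634 − 32.6041 = 29.0299.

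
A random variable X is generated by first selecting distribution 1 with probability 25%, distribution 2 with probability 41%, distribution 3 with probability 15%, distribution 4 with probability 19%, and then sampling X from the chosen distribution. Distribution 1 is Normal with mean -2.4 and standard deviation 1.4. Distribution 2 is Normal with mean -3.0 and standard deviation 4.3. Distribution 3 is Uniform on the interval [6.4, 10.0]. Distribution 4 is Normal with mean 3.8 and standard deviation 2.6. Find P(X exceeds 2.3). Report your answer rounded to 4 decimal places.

Conditional on each component, P(X > 2.3): 1: 0.000393762; 2: 0.10887; 3: 1; 4: 0.718004.
By total probability, P(X > 2.3) = 0.25·0.000393762 + 0.41·0.10887 + 0.15·1 + 0.19·0.718004 = 0.331156.

0.3312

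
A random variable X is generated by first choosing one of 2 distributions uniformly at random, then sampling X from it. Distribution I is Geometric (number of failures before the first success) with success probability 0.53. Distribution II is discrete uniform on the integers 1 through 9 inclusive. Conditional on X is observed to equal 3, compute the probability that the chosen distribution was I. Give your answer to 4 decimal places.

0.3312

Likelihoods P(X=3 | ·): I: 0.0550262; II: 0.111111.
Posterior ∝ prior × likelihood. Numerator for I: 0.5·0.0550262 = 0.0275131.
Normalizing constant: 0.5·0.0550262 + 0.5·0.111111 = 0.0830687.
P(I | observation) = 0.0275131 / 0.0830687 = 0.331209.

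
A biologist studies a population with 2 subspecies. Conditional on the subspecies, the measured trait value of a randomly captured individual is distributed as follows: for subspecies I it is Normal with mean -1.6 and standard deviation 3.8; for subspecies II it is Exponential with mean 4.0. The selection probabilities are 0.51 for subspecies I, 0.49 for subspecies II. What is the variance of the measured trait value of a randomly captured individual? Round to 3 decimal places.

23.041

Per component, I: μ=-1.6, E[X²]=17; II: μ=4, E[X²]=32.
E[X] = 0.51·-1.6 + 0.49·4 = 1.144.
E[X²] = 0.51·17 + 0.49·32 = 24.35.
Var(X) = E[X²] − (E[X])² = 24.35 − 1.30874 = 23.0413.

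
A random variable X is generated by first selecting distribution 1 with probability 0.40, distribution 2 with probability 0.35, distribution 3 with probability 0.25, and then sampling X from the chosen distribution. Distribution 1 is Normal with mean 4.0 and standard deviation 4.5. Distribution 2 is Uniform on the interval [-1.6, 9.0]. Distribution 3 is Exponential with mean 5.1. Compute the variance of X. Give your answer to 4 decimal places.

18.1848

Per component, 1: μ=4, E[X²]=36.25; 2: μ=3.7, E[X²]=23.0533; 3: μ=5.1, E[X²]=52.02.
E[X] = 0.4·4 + 0.35·3.7 + 0.25·5.1 = 4.17.
E[X²] = 0.4·36.25 + 0.35·23.0533 + 0.25·52.02 = 35.5737.
Var(X) = E[X²] − (E[X])² = 35.5737 − 17.3889 = 18.1848.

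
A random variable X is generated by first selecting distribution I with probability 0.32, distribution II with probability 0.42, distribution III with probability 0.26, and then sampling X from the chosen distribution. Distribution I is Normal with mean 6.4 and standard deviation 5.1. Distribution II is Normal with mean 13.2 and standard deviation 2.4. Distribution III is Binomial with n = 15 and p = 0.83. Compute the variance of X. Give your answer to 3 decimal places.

20.614

Per component, I: μ=6.4, E[X²]=66.97; II: μ=13.2, E[X²]=180; III: μ=12.45, E[X²]=157.119.
E[X] = 0.32·6.4 + 0.42·13.2 + 0.26·12.45 = 10.829.
E[X²] = 0.32·66.97 + 0.42·180 + 0.26·157.119 = 137.881.
Var(X) = E[X²] − (E[X])² = 137.881 − 117.267 = 20.6141.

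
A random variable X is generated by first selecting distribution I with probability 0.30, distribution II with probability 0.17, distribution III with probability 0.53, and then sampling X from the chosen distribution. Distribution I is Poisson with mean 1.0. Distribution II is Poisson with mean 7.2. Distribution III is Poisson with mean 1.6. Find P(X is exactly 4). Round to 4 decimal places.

Conditional on each component, P(X = 4): I: 0.0153283; II: 0.0835985; III: 0.0551312.
By total probability, P(X = 4) = 0.3·0.0153283 + 0.17·0.0835985 + 0.53·0.0551312 = 0.0480298.

0.0480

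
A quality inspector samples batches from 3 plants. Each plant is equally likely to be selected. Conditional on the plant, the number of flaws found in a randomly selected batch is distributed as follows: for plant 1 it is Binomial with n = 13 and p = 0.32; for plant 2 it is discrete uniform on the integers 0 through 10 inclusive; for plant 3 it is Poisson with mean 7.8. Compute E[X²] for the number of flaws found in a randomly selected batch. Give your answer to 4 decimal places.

41.2581

For each component E[X²] = Var + (mean)², giving 1: 20.1344; 2: 35; 3: 68.64.
Overall E[X²] = 0.333333·20.1344 + 0.333333·35 + 0.333333·68.64 = 41.2581.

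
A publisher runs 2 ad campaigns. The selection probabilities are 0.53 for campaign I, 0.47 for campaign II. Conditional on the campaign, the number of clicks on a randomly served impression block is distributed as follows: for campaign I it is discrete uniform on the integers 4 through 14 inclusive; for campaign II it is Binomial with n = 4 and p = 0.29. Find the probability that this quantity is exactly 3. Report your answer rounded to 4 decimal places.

0.0326

Conditional on each campaign, P(X = 3): I: 0; II: 0.0692648.
By total probability, P(X = 3) = 0.53·0 + 0.47·0.0692648 = 0.0325544.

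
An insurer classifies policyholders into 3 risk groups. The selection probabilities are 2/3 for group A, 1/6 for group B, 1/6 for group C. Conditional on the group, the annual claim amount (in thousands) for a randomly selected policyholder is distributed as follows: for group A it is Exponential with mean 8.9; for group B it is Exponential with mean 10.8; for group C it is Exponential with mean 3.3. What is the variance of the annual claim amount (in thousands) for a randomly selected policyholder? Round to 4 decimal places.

Per component, A: μ=8.9, E[X²]=158.42; B: μ=10.8, E[X²]=233.28; C: μ=3.3, E[X²]=21.78.
E[X] = 0.666667·8.9 + 0.166667·10.8 + 0.166667·3.3 = 8.28333.
E[X²] = 0.666667·158.42 + 0.166667·233.28 + 0.166667·21.78 = 148.123.
Var(X) = E[X²] − (E[X])² = 148.123 − 68.6136 = 79.5097.

79.5097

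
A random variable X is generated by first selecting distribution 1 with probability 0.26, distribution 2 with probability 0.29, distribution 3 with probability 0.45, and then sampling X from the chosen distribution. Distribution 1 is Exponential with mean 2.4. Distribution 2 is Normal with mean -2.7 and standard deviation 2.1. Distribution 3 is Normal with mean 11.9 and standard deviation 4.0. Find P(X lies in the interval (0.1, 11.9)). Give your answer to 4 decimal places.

Conditional on each component, P(0.1 < X < 11.9): 1: 0.952165; 2: 0.0912112; 3: 0.498411.
By total probability, P(0.1 < X < 11.9) = 0.26·0.952165 + 0.29·0.0912112 + 0.45·0.498411 = 0.498299.

0.4983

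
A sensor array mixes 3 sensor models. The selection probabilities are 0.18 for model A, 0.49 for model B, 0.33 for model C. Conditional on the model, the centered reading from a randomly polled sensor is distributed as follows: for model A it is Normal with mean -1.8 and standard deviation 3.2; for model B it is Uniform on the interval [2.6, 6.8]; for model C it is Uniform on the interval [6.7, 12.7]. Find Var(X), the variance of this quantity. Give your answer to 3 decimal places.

Per component, A: μ=-1.8, E[X²]=13.48; B: μ=4.7, E[X²]=23.56; C: μ=9.7, E[X²]=97.09.
E[X] = 0.18·-1.8 + 0.49·4.7 + 0.33·9.7 = 5.18.
E[X²] = 0.18·13.48 + 0.49·23.56 + 0.33·97.09 = 46.0105.
Var(X) = E[X²] − (E[X])² = 46.0105 − 26.8324 = 19.1781.

19.178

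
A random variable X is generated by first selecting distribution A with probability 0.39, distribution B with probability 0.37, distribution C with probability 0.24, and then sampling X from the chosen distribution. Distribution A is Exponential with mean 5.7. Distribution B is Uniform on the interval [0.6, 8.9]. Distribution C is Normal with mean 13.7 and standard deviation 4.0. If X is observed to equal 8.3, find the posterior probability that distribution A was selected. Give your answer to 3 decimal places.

0.227

Likelihoods f(8.3 | ·): A: 0.0409008; B: 0.120482; C: 0.0400958.
Posterior ∝ prior × likelihood. Numerator for A: 0.39·0.0409008 = 0.0159513.
Normalizing constant: 0.39·0.0409008 + 0.37·0.120482 + 0.24·0.0400958 = 0.0701526.
P(A | observation) = 0.0159513 / 0.0701526 = 0.22738.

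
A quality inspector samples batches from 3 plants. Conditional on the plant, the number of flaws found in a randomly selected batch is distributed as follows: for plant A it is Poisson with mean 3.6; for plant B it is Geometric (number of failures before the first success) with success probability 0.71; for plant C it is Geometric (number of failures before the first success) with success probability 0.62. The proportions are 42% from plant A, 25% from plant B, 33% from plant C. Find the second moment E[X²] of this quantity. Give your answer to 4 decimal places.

For each component E[X²] = Var + (mean)², giving A: 16.56; B: 0.742115; C: 1.3642.
Overall E[X²] = 0.42·16.56 + 0.25·0.742115 + 0.33·1.3642 = 7.59092.

7.5909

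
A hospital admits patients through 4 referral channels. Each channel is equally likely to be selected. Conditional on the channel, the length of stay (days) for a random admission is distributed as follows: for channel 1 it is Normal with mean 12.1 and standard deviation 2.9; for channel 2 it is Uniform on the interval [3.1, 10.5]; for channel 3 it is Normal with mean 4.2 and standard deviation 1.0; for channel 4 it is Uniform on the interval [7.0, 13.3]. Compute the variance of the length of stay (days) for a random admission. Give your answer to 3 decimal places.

13.551

Per component, 1: μ=12.1, E[X²]=154.82; 2: μ=6.8, E[X²]=50.8033; 3: μ=4.2, E[X²]=18.64; 4: μ=10.15, E[X²]=106.33.
E[X] = 0.25·12.1 + 0.25·6.8 + 0.25·4.2 + 0.25·10.15 = 8.3125.
E[X²] = 0.25·154.82 + 0.25·50.8033 + 0.25·18.64 + 0.25·106.33 = 82.6483.
Var(X) = E[X²] − (E[X])² = 82.6483 − 69.0977 = 13.5507.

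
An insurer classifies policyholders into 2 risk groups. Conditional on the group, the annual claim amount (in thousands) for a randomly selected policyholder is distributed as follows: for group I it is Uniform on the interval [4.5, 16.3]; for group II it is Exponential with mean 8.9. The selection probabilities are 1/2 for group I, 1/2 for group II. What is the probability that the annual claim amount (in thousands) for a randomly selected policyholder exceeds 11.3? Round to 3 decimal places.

0.352

Conditional on each group, P(X > 11.3): I: 0.423729; II: 0.280926.
By total probability, P(X > 11.3) = 0.5·0.423729 + 0.5·0.280926 = 0.352328.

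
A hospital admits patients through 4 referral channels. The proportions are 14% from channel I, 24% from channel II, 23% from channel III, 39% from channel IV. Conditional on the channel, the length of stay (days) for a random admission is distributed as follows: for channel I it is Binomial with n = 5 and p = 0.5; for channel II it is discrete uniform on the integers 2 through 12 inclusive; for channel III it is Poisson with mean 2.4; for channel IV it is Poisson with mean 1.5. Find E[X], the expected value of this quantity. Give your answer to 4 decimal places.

3.1670

Component means — I: 2.5; II: 7; III: 2.4; IV: 1.5.
E[X] = 0.14·2.5 + 0.24·7 + 0.23·2.4 + 0.39·1.5 = 3.167.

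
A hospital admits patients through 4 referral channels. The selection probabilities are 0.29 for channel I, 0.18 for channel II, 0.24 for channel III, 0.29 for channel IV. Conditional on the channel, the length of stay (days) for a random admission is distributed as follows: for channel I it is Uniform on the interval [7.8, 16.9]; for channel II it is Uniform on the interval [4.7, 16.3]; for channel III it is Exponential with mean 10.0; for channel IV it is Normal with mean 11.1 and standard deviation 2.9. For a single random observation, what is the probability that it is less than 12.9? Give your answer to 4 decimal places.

0.6762

Conditional on each channel, P(X < 12.9): I: 0.56044; II: 0.706897; III: 0.724729; IV: 0.732598.
By total probability, P(X < 12.9) = 0.29·0.56044 + 0.18·0.706897 + 0.24·0.724729 + 0.29·0.732598 = 0.676157.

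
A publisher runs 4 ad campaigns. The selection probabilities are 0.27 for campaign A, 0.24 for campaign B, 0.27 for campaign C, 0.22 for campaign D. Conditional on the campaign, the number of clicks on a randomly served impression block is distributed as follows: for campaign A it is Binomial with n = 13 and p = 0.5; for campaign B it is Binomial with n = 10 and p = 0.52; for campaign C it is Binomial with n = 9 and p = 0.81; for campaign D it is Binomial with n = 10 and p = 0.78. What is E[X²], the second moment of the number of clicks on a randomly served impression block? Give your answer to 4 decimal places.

47.8588

For each component E[X²] = Var + (mean)², giving A: 45.5; B: 29.536; C: 54.5292; D: 62.556.
Overall E[X²] = 0.27·45.5 + 0.24·29.536 + 0.27·54.5292 + 0.22·62.556 = 47.8588.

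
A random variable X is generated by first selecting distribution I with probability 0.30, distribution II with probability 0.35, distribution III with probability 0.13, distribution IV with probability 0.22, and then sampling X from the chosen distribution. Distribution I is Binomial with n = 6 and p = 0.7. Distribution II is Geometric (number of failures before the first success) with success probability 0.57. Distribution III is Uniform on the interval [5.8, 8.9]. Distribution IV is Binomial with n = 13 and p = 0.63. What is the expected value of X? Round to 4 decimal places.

Component means — I: 4.2; II: 0.754386; III: 7.35; IV: 8.19.
E[X] = 0.3·4.2 + 0.35·0.754386 + 0.13·7.35 + 0.22·8.19 = 4.28134.

4.2813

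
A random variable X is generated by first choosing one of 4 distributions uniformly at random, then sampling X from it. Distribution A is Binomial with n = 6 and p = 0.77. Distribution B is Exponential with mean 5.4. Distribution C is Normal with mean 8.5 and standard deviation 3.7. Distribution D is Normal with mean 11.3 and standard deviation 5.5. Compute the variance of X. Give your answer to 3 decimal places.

Per component, A: μ=4.62, E[X²]=22.407; B: μ=5.4, E[X²]=58.32; C: μ=8.5, E[X²]=85.94; D: μ=11.3, E[X²]=157.94.
E[X] = 0.25·4.62 + 0.25·5.4 + 0.25·8.5 + 0.25·11.3 = 7.455.
E[X²] = 0.25·22.407 + 0.25·58.32 + 0.25·85.94 + 0.25·157.94 = 81.1518.
Var(X) = E[X²] − (E[X])² = 81.1518 − 55.577 = 25.5747.

25.575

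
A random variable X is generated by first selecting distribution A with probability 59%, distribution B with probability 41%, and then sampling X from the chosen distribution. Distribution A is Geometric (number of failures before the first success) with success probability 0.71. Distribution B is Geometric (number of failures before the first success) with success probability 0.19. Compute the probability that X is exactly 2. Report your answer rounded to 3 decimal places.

Conditional on each component, P(X = 2): A: 0.059711; B: 0.124659.
By total probability, P(X = 2) = 0.59·0.059711 + 0.41·0.124659 = 0.0863397.

0.086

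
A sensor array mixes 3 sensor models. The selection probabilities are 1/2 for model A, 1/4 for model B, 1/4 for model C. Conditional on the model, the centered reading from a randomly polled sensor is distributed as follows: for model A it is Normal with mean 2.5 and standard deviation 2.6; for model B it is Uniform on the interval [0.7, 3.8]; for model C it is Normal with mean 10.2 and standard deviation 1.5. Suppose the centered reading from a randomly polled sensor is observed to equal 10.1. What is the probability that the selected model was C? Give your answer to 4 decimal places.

0.9841

Likelihoods f(10.1 | ·): A: 0.00214066; B: 0; C: 0.265371.
Posterior ∝ prior × likelihood. Numerator for C: 0.25·0.265371 = 0.0663428.
Normalizing constant: 0.5·0.00214066 + 0.25·0 + 0.25·0.265371 = 0.0674131.
P(C | observation) = 0.0663428 / 0.0674131 = 0.984123.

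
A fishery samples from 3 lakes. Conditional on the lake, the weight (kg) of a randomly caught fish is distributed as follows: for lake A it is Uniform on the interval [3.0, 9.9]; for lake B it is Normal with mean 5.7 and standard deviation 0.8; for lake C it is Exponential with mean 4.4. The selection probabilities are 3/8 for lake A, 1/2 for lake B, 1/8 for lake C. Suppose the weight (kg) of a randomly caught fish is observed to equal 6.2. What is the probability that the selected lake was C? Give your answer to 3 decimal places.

0.026

Likelihoods f(6.2 | ·): A: 0.144928; B: 0.410201; C: 0.0555376.
Posterior ∝ prior × likelihood. Numerator for C: 0.125·0.0555376 = 0.0069422.
Normalizing constant: 0.375·0.144928 + 0.5·0.410201 + 0.125·0.0555376 = 0.266391.
P(C | observation) = 0.0069422 / 0.266391 = 0.0260602.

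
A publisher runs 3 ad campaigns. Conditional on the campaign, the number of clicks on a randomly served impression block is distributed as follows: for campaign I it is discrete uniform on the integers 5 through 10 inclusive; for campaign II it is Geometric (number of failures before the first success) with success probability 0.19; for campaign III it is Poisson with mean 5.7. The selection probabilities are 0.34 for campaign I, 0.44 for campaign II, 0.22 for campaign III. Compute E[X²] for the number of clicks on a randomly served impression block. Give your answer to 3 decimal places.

For each component E[X²] = Var + (mean)², giving I: 59.1667; II: 40.6122; III: 38.19.
Overall E[X²] = 0.34·59.1667 + 0.44·40.6122 + 0.22·38.19 = 46.3878.

46.388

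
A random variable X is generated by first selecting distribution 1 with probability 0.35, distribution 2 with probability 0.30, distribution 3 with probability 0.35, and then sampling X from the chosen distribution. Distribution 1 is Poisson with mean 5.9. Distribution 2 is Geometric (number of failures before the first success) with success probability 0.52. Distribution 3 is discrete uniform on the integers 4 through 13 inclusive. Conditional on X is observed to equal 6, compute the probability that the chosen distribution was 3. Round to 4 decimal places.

0.3760

Likelihoods P(X=6 | ·): 1: 0.160488; 2: 0.00635991; 3: 0.1.
Posterior ∝ prior × likelihood. Numerator for 3: 0.35·0.1 = 0.035.
Normalizing constant: 0.35·0.160488 + 0.3·0.00635991 + 0.35·0.1 = 0.0930787.
P(3 | observation) = 0.035 / 0.0930787 = 0.376026.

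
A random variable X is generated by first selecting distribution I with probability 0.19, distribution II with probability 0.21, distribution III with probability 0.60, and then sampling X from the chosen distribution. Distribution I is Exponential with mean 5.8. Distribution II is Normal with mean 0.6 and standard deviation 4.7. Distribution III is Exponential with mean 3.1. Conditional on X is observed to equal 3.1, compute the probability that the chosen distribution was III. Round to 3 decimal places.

Likelihoods f(3.1 | ·): I: 0.10103; II: 0.0736841; III: 0.118671.
Posterior ∝ prior × likelihood. Numerator for III: 0.6·0.118671 = 0.0712025.
Normalizing constant: 0.19·0.10103 + 0.21·0.0736841 + 0.6·0.118671 = 0.105872.
P(III | observation) = 0.0712025 / 0.105872 = 0.672535.

0.673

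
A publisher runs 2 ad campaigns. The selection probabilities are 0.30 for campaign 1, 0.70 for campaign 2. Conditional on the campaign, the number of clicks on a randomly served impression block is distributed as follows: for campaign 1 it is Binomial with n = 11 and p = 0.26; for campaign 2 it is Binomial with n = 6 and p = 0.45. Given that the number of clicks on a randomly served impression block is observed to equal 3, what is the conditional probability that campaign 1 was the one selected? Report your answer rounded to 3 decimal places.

0.269

Likelihoods P(X=3 | ·): 1: 0.26077; 2: 0.303218.
Posterior ∝ prior × likelihood. Numerator for 1: 0.3·0.26077 = 0.078231.
Normalizing constant: 0.3·0.26077 + 0.7·0.303218 = 0.290484.
P(1 | observation) = 0.078231 / 0.290484 = 0.269313.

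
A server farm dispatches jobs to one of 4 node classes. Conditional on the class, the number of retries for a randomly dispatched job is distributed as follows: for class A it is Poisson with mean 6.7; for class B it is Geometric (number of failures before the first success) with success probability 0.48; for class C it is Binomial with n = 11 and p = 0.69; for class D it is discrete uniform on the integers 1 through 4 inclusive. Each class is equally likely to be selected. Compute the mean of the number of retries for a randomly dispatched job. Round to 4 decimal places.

4.4683

Component means — A: 6.7; B: 1.08333; C: 7.59; D: 2.5.
E[X] = 0.25·6.7 + 0.25·1.08333 + 0.25·7.59 + 0.25·2.5 = 4.46833.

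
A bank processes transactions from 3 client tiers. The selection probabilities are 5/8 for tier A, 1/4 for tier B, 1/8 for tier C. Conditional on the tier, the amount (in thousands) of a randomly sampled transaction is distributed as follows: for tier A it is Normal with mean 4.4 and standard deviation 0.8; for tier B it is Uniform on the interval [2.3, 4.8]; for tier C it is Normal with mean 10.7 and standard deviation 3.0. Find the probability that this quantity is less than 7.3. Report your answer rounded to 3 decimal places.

0.891

Conditional on each tier, P(X < 7.3): A: 0.999856; B: 1; C: 0.128537.
By total probability, P(X < 7.3) = 0.625·0.999856 + 0.25·1 + 0.125·0.128537 = 0.890977.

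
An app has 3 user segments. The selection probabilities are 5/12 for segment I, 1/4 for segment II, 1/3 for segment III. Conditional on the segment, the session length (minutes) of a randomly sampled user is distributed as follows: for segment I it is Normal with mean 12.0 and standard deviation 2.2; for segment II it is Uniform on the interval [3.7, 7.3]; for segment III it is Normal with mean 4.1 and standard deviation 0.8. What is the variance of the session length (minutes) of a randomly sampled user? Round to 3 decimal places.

15.732

Per component, I: μ=12, E[X²]=148.84; II: μ=5.5, E[X²]=31.33; III: μ=4.1, E[X²]=17.45.
E[X] = 0.416667·12 + 0.25·5.5 + 0.333333·4.1 = 7.74167.
E[X²] = 0.416667·148.84 + 0.25·31.33 + 0.333333·17.45 = 75.6658.
Var(X) = E[X²] − (E[X])² = 75.6658 − 59.9334 = 15.7324.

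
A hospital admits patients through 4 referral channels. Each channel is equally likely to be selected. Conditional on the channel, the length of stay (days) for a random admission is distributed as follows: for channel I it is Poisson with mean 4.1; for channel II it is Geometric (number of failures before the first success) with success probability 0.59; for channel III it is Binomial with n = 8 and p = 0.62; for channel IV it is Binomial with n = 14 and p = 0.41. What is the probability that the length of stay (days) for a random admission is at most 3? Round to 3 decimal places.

Conditional on each channel, P(X ≤ 3): I: 0.414182; II: 0.971742; III: 0.144267; IV: 0.109514.
By total probability, P(X ≤ 3) = 0.25·0.414182 + 0.25·0.971742 + 0.25·0.144267 + 0.25·0.109514 = 0.409926.

0.410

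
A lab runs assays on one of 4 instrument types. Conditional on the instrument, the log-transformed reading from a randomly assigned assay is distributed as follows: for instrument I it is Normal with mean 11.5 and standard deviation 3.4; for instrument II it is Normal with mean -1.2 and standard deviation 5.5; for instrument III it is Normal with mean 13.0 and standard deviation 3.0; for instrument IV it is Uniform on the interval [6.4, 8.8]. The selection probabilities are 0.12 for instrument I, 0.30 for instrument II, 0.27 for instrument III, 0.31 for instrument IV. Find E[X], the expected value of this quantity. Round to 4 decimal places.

6.8860

Component means — I: 11.5; II: -1.2; III: 13; IV: 7.6.
E[X] = 0.12·11.5 + 0.3·-1.2 + 0.27·13 + 0.31·7.6 = 6.886.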